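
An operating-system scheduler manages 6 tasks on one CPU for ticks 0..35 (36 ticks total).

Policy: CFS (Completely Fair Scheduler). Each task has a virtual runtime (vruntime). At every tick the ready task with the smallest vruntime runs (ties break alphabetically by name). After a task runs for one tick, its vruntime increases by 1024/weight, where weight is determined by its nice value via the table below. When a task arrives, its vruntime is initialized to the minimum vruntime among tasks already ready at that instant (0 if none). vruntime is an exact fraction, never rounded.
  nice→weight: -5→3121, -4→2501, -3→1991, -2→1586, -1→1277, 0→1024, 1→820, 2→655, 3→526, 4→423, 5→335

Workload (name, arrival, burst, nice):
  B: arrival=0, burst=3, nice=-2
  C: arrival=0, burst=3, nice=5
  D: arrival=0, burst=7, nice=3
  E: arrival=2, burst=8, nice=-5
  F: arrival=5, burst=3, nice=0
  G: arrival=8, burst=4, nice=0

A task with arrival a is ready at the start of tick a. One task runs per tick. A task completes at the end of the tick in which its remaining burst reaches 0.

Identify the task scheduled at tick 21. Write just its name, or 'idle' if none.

t=0: vr[B=0 C=0 D=0] → run B
t=1: vr[B=512/793 C=0 D=0] → run C
t=2: vr[B=512/793 C=1024/335 D=0 E=0] → run D
t=3: vr[B=512/793 C=1024/335 D=512/263 E=0] → run E
t=4: vr[B=512/793 C=1024/335 D=512/263 E=1024/3121] → run E
t=5: vr[B=512/793 C=1024/335 D=512/263 E=2048/3121 F=512/793] → run B
t=6: vr[B=1024/793 C=1024/335 D=512/263 E=2048/3121 F=512/793] → run F
t=7: vr[B=1024/793 C=1024/335 D=512/263 E=2048/3121 F=1305/793] → run E
t=8: vr[B=1024/793 C=1024/335 D=512/263 E=3072/3121 F=1305/793 G=3072/3121] → run E
t=9: vr[B=1024/793 C=1024/335 D=512/263 E=4096/3121 F=1305/793 G=3072/3121] → run G
t=10: vr[B=1024/793 C=1024/335 D=512/263 E=4096/3121 F=1305/793 G=6193/3121] → run B
t=11: vr[C=1024/335 D=512/263 E=4096/3121 F=1305/793 G=6193/3121] → run E
t=12: vr[C=1024/335 D=512/263 E=5120/3121 F=1305/793 G=6193/3121] → run E
t=13: vr[C=1024/335 D=512/263 E=6144/3121 F=1305/793 G=6193/3121] → run F
t=14: vr[C=1024/335 D=512/263 E=6144/3121 F=2098/793 G=6193/3121] → run D
t=15: vr[C=1024/335 D=1024/263 E=6144/3121 F=2098/793 G=6193/3121] → run E
t=16: vr[C=1024/335 D=1024/263 E=7168/3121 F=2098/793 G=6193/3121] → run G
t=17: vr[C=1024/335 D=1024/263 E=7168/3121 F=2098/793 G=9314/3121] → run E
t=18: vr[C=1024/335 D=1024/263 F=2098/793 G=9314/3121] → run F
t=19: vr[C=1024/335 D=1024/263 G=9314/3121] → run G
t=20: vr[C=1024/335 D=1024/263 G=12435/3121] → run C
t=21: vr[C=2048/335 D=1024/263 G=12435/3121] → run D
t=22: vr[C=2048/335 D=1536/263 G=12435/3121] → run G
t=23: vr[C=2048/335 D=1536/263] → run D
t=24: vr[C=2048/335 D=2048/263] → run C
t=25: vr[D=2048/263] → run D
t=26: vr[D=2560/263] → run D
t=27: vr[D=3072/263] → run D
t=28: (idle)
t=29: (idle)
t=30: (idle)
t=31: (idle)
t=32: (idle)
t=33: (idle)
t=34: (idle)
t=35: (idle)

running at tick 21 = D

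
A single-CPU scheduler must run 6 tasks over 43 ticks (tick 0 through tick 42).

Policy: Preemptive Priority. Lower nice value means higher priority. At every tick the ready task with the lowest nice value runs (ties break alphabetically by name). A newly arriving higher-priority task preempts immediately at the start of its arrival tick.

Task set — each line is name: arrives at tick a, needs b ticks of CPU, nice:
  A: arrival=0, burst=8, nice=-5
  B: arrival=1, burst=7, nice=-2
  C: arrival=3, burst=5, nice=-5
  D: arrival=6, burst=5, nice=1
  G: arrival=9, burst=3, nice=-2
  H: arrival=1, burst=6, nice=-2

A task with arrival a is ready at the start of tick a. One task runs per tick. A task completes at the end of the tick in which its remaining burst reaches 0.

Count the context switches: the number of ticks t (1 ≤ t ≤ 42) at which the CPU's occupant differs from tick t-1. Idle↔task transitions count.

t=0: ready={A} → run A
t=1: ready={A,B,H} → run A
t=2: ready={A,B,H} → run A
t=3: ready={A,B,C,H} → run A
t=4: ready={A,B,C,H} → run A
t=5: ready={A,B,C,H} → run A
t=6: ready={A,B,C,D,H} → run A
t=7: ready={A,B,C,D,H} → run A
t=8: ready={B,C,D,H} → run C
t=9: ready={B,C,D,G,H} → run C
t=10: ready={B,C,D,G,H} → run C
t=11: ready={B,C,D,G,H} → run C
t=12: ready={B,C,D,G,H} → run C
t=13: ready={B,D,G,H} → run B
t=14: ready={B,D,G,H} → run B
t=15: ready={B,D,G,H} → run B
t=16: ready={B,D,G,H} → run B
t=17: ready={B,D,G,H} → run B
t=18: ready={B,D,G,H} → run B
t=19: ready={B,D,G,H} → run B
t=20: ready={D,G,H} → run G
t=21: ready={D,G,H} → run G
t=22: ready={D,G,H} → run G
t=23: ready={D,H} → run H
t=24: ready={D,H} → run H
t=25: ready={D,H} → run H
t=26: ready={D,H} → run H
t=27: ready={D,H} → run H
t=28: ready={D,H} → run H
t=29: ready={D} → run D
t=30: ready={D} → run D
t=31: ready={D} → run D
t=32: ready={D} → run D
t=33: ready={D} → run D
t=34: (idle)
t=35: (idle)
t=36: (idle)
t=37: (idle)
t=38: (idle)
t=39: (idle)
t=40: (idle)
t=41: (idle)
t=42: (idle)

context switches = 6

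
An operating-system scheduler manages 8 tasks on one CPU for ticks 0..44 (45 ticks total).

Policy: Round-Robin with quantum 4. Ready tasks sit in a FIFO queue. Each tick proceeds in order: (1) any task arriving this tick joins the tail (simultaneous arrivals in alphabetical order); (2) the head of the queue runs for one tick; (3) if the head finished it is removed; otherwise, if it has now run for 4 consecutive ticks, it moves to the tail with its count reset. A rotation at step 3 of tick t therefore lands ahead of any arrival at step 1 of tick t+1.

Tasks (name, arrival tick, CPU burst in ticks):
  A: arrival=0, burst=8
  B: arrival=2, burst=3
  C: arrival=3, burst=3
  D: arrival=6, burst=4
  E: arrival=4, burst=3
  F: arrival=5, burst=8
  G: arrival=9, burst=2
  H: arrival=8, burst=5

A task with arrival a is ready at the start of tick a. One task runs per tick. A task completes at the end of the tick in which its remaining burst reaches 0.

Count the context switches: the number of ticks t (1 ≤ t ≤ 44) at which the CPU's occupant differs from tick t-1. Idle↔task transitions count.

context switches = 11

t=0: queue=[A] q_used=0 → run A
t=1: queue=[A] q_used=1 → run A
t=2: queue=[A,B] q_used=2 → run A
t=3: queue=[A,B,C] q_used=3 → run A
t=4: queue=[B,C,A,E] q_used=0 → run B
t=5: queue=[B,C,A,E,F] q_used=1 → run B
t=6: queue=[B,C,A,E,F,D] q_used=2 → run B
t=7: queue=[C,A,E,F,D] q_used=0 → run C
t=8: queue=[C,A,E,F,D,H] q_used=1 → run C
t=9: queue=[C,A,E,F,D,H,G] q_used=2 → run C
t=10: queue=[A,E,F,D,H,G] q_used=0 → run A
t=11: queue=[A,E,F,D,H,G] q_used=1 → run A
t=12: queue=[A,E,F,D,H,G] q_used=2 → run A
t=13: queue=[A,E,F,D,H,G] q_used=3 → run A
t=14: queue=[E,F,D,H,G] q_used=0 → run E
t=15: queue=[E,F,D,H,G] q_used=1 → run E
t=16: queue=[E,F,D,H,G] q_used=2 → run E
t=17: queue=[F,D,H,G] q_used=0 → run F
t=18: queue=[F,D,H,G] q_used=1 → run F
t=19: queue=[F,D,H,G] q_used=2 → run F
t=20: queue=[F,D,H,G] q_used=3 → run F
t=21: queue=[D,H,G,F] q_used=0 → run D
t=22: queue=[D,H,G,F] q_used=1 → run D
t=23: queue=[D,H,G,F] q_used=2 → run D
t=24: queue=[D,H,G,F] q_used=3 → run D
t=25: queue=[H,G,F] q_used=0 → run H
t=26: queue=[H,G,F] q_used=1 → run H
t=27: queue=[H,G,F] q_used=2 → run H
t=28: queue=[H,G,F] q_used=3 → run H
t=29: queue=[G,F,H] q_used=0 → run G
t=30: queue=[G,F,H] q_used=1 → run G
t=31: queue=[F,H] q_used=0 → run F
t=32: queue=[F,H] q_used=1 → run F
t=33: queue=[F,H] q_used=2 → run F
t=34: queue=[F,H] q_used=3 → run F
t=35: queue=[H] q_used=0 → run H
t=36: (idle)
t=37: (idle)
t=38: (idle)
t=39: (idle)
t=40: (idle)
t=41: (idle)
t=42: (idle)
t=43: (idle)
t=44: (idle)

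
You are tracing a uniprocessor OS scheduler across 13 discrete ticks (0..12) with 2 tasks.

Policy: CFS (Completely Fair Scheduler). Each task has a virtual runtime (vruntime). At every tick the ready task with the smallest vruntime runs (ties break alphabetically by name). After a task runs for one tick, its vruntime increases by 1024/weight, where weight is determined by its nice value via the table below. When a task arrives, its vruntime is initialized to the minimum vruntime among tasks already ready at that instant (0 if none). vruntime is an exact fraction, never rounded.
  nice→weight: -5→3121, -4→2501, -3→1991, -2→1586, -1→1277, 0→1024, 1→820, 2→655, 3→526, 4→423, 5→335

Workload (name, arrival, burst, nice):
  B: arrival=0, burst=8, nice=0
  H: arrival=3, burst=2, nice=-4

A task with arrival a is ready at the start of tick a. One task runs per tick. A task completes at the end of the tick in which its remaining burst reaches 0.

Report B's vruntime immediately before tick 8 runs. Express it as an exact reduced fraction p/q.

t=0: vr[B=0] → run B
t=1: vr[B=1] → run B
t=2: vr[B=2] → run B
t=3: vr[B=3 H=3] → run B
t=4: vr[B=4 H=3] → run H
t=5: vr[B=4 H=8527/2501] → run H
t=6: vr[B=4] → run B
t=7: vr[B=5] → run B
t=8: vr[B=6] → run B
t=9: vr[B=7] → run B
t=10: (idle)
t=11: (idle)
t=12: (idle)

vruntime(B, start of tick 8) = 6/1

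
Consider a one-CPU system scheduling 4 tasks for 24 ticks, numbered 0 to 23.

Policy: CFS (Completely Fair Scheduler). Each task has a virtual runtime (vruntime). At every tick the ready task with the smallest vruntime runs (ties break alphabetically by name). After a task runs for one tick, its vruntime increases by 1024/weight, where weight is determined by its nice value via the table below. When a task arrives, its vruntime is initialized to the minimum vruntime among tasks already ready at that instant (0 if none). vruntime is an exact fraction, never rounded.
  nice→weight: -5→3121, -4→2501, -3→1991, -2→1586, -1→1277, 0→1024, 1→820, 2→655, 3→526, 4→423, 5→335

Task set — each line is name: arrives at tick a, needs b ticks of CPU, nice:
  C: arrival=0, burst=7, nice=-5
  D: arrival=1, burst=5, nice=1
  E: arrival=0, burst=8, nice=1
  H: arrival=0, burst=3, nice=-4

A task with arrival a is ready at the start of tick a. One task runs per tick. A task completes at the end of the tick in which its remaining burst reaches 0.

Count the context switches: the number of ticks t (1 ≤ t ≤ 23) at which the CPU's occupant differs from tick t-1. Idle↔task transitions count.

t=0: vr[C=0 E=0 H=0] → run C
t=1: vr[C=1024/3121 D=0 E=0 H=0] → run D
t=2: vr[C=1024/3121 D=256/205 E=0 H=0] → run E
t=3: vr[C=1024/3121 D=256/205 E=256/205 H=0] → run H
t=4: vr[C=1024/3121 D=256/205 E=256/205 H=1024/2501] → run C
t=5: vr[C=2048/3121 D=256/205 E=256/205 H=1024/2501] → run H
t=6: vr[C=2048/3121 D=256/205 E=256/205 H=2048/2501] → run C
t=7: vr[C=3072/3121 D=256/205 E=256/205 H=2048/2501] → run H
t=8: vr[C=3072/3121 D=256/205 E=256/205] → run C
t=9: vr[C=4096/3121 D=256/205 E=256/205] → run D
t=10: vr[C=4096/3121 D=512/205 E=256/205] → run E
t=11: vr[C=4096/3121 D=512/205 E=512/205] → run C
t=12: vr[C=5120/3121 D=512/205 E=512/205] → run C
t=13: vr[C=6144/3121 D=512/205 E=512/205] → run C
t=14: vr[D=512/205 E=512/205] → run D
t=15: vr[D=768/205 E=512/205] → run E
t=16: vr[D=768/205 E=768/205] → run D
t=17: vr[D=1024/205 E=768/205] → run E
t=18: vr[D=1024/205 E=1024/205] → run D
t=19: vr[E=1024/205] → run E
t=20: vr[E=256/41] → run E
t=21: vr[E=1536/205] → run E
t=22: vr[E=1792/205] → run E
t=23: (idle)

context switches = 18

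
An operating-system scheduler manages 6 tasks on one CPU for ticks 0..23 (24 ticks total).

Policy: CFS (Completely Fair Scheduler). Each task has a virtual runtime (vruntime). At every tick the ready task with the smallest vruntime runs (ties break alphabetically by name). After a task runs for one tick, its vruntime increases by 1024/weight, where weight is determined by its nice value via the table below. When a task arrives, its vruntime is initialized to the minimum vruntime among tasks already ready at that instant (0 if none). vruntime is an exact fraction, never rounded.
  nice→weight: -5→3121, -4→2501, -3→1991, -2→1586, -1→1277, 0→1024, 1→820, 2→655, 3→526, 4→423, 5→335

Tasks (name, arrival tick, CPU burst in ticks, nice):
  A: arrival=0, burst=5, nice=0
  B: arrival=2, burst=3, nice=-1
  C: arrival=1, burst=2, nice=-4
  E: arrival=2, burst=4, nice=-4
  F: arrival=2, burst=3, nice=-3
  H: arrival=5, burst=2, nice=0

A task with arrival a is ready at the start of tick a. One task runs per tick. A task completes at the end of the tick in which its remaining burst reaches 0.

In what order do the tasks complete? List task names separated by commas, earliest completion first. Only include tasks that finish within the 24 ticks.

completion order = C, H, F, E, B, A

t=0: vr[A=0] → run A
t=1: vr[A=1 C=1] → run A
t=2: vr[A=2 B=1 C=1 E=1 F=1] → run B
t=3: vr[A=2 B=2301/1277 C=1 E=1 F=1] → run C
t=4: vr[A=2 B=2301/1277 C=3525/2501 E=1 F=1] → run E
t=5: vr[A=2 B=2301/1277 C=3525/2501 E=3525/2501 F=1 H=1] → run F
t=6: vr[A=2 B=2301/1277 C=3525/2501 E=3525/2501 F=3015/1991 H=1] → run H
t=7: vr[A=2 B=2301/1277 C=3525/2501 E=3525/2501 F=3015/1991 H=2] → run C
t=8: vr[A=2 B=2301/1277 E=3525/2501 F=3015/1991 H=2] → run E
t=9: vr[A=2 B=2301/1277 E=4549/2501 F=3015/1991 H=2] → run F
t=10: vr[A=2 B=2301/1277 E=4549/2501 F=4039/1991 H=2] → run B
t=11: vr[A=2 B=3325/1277 E=4549/2501 F=4039/1991 H=2] → run E
t=12: vr[A=2 B=3325/1277 E=5573/2501 F=4039/1991 H=2] → run A
t=13: vr[A=3 B=3325/1277 E=5573/2501 F=4039/1991 H=2] → run H
t=14: vr[A=3 B=3325/1277 E=5573/2501 F=4039/1991] → run F
t=15: vr[A=3 B=3325/1277 E=5573/2501] → run E
t=16: vr[A=3 B=3325/1277] → run B
t=17: vr[A=3] → run A
t=18: vr[A=4] → run A
t=19: (idle)
t=20: (idle)
t=21: (idle)
t=22: (idle)
t=23: (idle)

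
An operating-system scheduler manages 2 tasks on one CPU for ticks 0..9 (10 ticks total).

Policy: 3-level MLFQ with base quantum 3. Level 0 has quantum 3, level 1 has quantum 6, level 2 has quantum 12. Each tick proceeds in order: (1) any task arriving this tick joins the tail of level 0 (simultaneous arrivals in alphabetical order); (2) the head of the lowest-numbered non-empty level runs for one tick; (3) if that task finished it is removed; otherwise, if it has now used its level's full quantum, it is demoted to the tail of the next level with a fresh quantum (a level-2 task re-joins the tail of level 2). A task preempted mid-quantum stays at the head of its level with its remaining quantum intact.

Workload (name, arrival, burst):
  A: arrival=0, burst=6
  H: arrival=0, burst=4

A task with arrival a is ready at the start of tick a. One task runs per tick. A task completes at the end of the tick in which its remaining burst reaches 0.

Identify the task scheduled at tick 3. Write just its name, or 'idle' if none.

running at tick 3 = H

t=0: L0/L1/L2 = AH/-/- → run A
t=1: L0/L1/L2 = AH/-/- → run A
t=2: L0/L1/L2 = AH/-/- → run A
t=3: L0/L1/L2 = H/A/- → run H
t=4: L0/L1/L2 = H/A/- → run H
t=5: L0/L1/L2 = H/A/- → run H
t=6: L0/L1/L2 = -/AH/- → run A
t=7: L0/L1/L2 = -/AH/- → run A
t=8: L0/L1/L2 = -/AH/- → run A
t=9: L0/L1/L2 = -/H/- → run H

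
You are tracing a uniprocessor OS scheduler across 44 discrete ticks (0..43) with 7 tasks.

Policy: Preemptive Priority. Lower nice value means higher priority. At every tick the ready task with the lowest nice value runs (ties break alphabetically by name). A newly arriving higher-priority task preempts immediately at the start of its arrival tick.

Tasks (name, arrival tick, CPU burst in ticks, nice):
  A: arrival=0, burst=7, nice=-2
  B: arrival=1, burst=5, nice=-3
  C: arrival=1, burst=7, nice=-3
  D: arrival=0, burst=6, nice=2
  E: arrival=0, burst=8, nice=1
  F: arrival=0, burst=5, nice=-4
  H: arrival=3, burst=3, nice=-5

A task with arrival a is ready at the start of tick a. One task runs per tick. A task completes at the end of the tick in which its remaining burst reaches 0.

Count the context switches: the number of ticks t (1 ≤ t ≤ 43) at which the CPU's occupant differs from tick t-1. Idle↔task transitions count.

t=0: ready={A,D,E,F} → run F
t=1: ready={A,B,C,D,E,F} → run F
t=2: ready={A,B,C,D,E,F} → run F
t=3: ready={A,B,C,D,E,F,H} → run H
t=4: ready={A,B,C,D,E,F,H} → run H
t=5: ready={A,B,C,D,E,F,H} → run H
t=6: ready={A,B,C,D,E,F} → run F
t=7: ready={A,B,C,D,E,F} → run F
t=8: ready={A,B,C,D,E} → run B
t=9: ready={A,B,C,D,E} → run B
t=10: ready={A,B,C,D,E} → run B
t=11: ready={A,B,C,D,E} → run B
t=12: ready={A,B,C,D,E} → run B
t=13: ready={A,C,D,E} → run C
t=14: ready={A,C,D,E} → run C
t=15: ready={A,C,D,E} → run C
t=16: ready={A,C,D,E} → run C
t=17: ready={A,C,D,E} → run C
t=18: ready={A,C,D,E} → run C
t=19: ready={A,C,D,E} → run C
t=20: ready={A,D,E} → run A
t=21: ready={A,D,E} → run A
t=22: ready={A,D,E} → run A
t=23: ready={A,D,E} → run A
t=24: ready={A,D,E} → run A
t=25: ready={A,D,E} → run A
t=26: ready={A,D,E} → run A
t=27: ready={D,E} → run E
t=28: ready={D,E} → run E
t=29: ready={D,E} → run E
t=30: ready={D,E} → run E
t=31: ready={D,E} → run E
t=32: ready={D,E} → run E
t=33: ready={D,E} → run E
t=34: ready={D,E} → run E
t=35: ready={D} → run D
t=36: ready={D} → run D
t=37: ready={D} → run D
t=38: ready={D} → run D
t=39: ready={D} → run D
t=40: ready={D} → run D
t=41: (idle)
t=42: (idle)
t=43: (idle)

context switches = 8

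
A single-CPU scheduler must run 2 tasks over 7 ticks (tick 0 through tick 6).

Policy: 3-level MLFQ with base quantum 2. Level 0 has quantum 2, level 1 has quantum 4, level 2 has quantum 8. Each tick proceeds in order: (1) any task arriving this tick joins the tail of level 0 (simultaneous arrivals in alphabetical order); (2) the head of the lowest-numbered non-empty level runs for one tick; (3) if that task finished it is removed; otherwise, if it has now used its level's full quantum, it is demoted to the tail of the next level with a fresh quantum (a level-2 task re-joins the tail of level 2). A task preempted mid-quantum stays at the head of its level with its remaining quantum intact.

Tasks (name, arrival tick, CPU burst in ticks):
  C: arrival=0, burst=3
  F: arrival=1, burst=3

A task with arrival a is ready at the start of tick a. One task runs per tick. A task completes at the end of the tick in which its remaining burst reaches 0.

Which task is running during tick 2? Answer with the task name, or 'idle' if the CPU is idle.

t=0: L0/L1/L2 = C/-/- → run C
t=1: L0/L1/L2 = CF/-/- → run C
t=2: L0/L1/L2 = F/C/- → run F
t=3: L0/L1/L2 = F/C/- → run F
t=4: L0/L1/L2 = -/CF/- → run C
t=5: L0/L1/L2 = -/F/- → run F
t=6: (idle)

running at tick 2 = F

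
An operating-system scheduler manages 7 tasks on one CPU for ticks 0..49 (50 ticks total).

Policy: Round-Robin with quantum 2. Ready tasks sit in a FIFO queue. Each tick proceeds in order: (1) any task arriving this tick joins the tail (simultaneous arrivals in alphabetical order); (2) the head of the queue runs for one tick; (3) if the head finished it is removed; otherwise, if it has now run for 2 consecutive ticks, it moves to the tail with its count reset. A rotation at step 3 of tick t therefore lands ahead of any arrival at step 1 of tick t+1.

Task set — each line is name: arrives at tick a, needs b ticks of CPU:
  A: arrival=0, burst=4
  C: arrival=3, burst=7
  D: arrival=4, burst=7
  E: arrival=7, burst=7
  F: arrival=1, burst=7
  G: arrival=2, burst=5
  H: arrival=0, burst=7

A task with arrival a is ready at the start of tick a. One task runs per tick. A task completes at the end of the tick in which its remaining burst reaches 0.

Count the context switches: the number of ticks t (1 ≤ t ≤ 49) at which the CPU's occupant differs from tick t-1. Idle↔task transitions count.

context switches = 25

t=0: queue=[A,H] q_used=0 → run A
t=1: queue=[A,H,F] q_used=1 → run A
t=2: queue=[H,F,A,G] q_used=0 → run H
t=3: queue=[H,F,A,G,C] q_used=1 → run H
t=4: queue=[F,A,G,C,H,D] q_used=0 → run F
t=5: queue=[F,A,G,C,H,D] q_used=1 → run F
t=6: queue=[A,G,C,H,D,F] q_used=0 → run A
t=7: queue=[A,G,C,H,D,F,E] q_used=1 → run A
t=8: queue=[G,C,H,D,F,E] q_used=0 → run G
t=9: queue=[G,C,H,D,F,E] q_used=1 → run G
t=10: queue=[C,H,D,F,E,G] q_used=0 → run C
t=11: queue=[C,H,D,F,E,G] q_used=1 → run C
t=12: queue=[H,D,F,E,G,C] q_used=0 → run H
t=13: queue=[H,D,F,E,G,C] q_used=1 → run H
t=14: queue=[D,F,E,G,C,H] q_used=0 → run D
t=15: queue=[D,F,E,G,C,H] q_used=1 → run D
t=16: queue=[F,E,G,C,H,D] q_used=0 → run F
t=17: queue=[F,E,G,C,H,D] q_used=1 → run F
t=18: queue=[E,G,C,H,D,F] q_used=0 → run E
t=19: queue=[E,G,C,H,D,F] q_used=1 → run E
t=20: queue=[G,C,H,D,F,E] q_used=0 → run G
t=21: queue=[G,C,H,D,F,E] q_used=1 → run G
t=22: queue=[C,H,D,F,E,G] q_used=0 → run C
t=23: queue=[C,H,D,F,E,G] q_used=1 → run C
t=24: queue=[H,D,F,E,G,C] q_used=0 → run H
t=25: queue=[H,D,F,E,G,C] q_used=1 → run H
t=26: queue=[D,F,E,G,C,H] q_used=0 → run D
t=27: queue=[D,F,E,G,C,H] q_used=1 → run D
t=28: queue=[F,E,G,C,H,D] q_used=0 → run F
t=29: queue=[F,E,G,C,H,D] q_used=1 → run F
t=30: queue=[E,G,C,H,D,F] q_used=0 → run E
t=31: queue=[E,G,C,H,D,F] q_used=1 → run E
t=32: queue=[G,C,H,D,F,E] q_used=0 → run G
t=33: queue=[C,H,D,F,E] q_used=0 → run C
t=34: queue=[C,H,D,F,E] q_used=1 → run C
t=35: queue=[H,D,F,E,C] q_used=0 → run H
t=36: queue=[D,F,E,C] q_used=0 → run D
t=37: queue=[D,F,E,C] q_used=1 → run D
t=38: queue=[F,E,C,D] q_used=0 → run F
t=39: queue=[E,C,D] q_used=0 → run E
t=40: queue=[E,C,D] q_used=1 → run E
t=41: queue=[C,D,E] q_used=0 → run C
t=42: queue=[D,E] q_used=0 → run D
t=43: queue=[E] q_used=0 → run E
t=44: (idle)
t=45: (idle)
t=46: (idle)
t=47: (idle)
t=48: (idle)
t=49: (idle)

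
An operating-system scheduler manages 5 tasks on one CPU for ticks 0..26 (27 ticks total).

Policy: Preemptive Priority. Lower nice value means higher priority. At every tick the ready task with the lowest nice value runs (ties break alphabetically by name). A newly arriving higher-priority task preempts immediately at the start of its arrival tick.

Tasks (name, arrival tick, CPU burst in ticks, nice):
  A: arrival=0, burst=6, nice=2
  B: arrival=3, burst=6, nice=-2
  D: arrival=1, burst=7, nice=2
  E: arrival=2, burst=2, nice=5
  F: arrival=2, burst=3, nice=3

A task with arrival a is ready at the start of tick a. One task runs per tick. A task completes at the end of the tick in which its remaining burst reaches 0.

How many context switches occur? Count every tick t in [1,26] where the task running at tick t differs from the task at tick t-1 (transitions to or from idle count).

t=0: ready={A} → run A
t=1: ready={A,D} → run A
t=2: ready={A,D,E,F} → run A
t=3: ready={A,B,D,E,F} → run B
t=4: ready={A,B,D,E,F} → run B
t=5: ready={A,B,D,E,F} → run B
t=6: ready={A,B,D,E,F} → run B
t=7: ready={A,B,D,E,F} → run B
t=8: ready={A,B,D,E,F} → run B
t=9: ready={A,D,E,F} → run A
t=10: ready={A,D,E,F} → run A
t=11: ready={A,D,E,F} → run A
t=12: ready={D,E,F} → run D
t=13: ready={D,E,F} → run D
t=14: ready={D,E,F} → run D
t=15: ready={D,E,F} → run D
t=16: ready={D,E,F} → run D
t=17: ready={D,E,F} → run D
t=18: ready={D,E,F} → run D
t=19: ready={E,F} → run F
t=20: ready={E,F} → run F
t=21: ready={E,F} → run F
t=22: ready={E} → run E
t=23: ready={E} → run E
t=24: (idle)
t=25: (idle)
t=26: (idle)

context switches = 6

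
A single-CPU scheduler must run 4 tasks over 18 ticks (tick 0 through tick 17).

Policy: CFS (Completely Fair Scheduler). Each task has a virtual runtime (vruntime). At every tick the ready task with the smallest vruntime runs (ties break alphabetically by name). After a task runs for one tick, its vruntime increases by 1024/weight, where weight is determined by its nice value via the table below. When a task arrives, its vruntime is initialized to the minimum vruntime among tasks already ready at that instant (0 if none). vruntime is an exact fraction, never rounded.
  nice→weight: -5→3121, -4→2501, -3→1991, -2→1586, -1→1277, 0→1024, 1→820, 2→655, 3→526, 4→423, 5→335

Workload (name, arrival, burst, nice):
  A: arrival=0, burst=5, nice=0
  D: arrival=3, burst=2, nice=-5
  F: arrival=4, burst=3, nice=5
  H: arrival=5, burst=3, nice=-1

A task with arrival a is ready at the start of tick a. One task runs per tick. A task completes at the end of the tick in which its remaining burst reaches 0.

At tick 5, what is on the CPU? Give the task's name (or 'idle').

t=0: vr[A=0] → run A
t=1: vr[A=1] → run A
t=2: vr[A=2] → run A
t=3: vr[A=3 D=3] → run A
t=4: vr[A=4 D=3 F=3] → run D
t=5: vr[A=4 D=10387/3121 F=3 H=3] → run F
t=6: vr[A=4 D=10387/3121 F=2029/335 H=3] → run H
t=7: vr[A=4 D=10387/3121 F=2029/335 H=4855/1277] → run D
t=8: vr[A=4 F=2029/335 H=4855/1277] → run H
t=9: vr[A=4 F=2029/335 H=5879/1277] → run A
t=10: vr[F=2029/335 H=5879/1277] → run H
t=11: vr[F=2029/335] → run F
t=12: vr[F=3053/335] → run F
t=13: (idle)
t=14: (idle)
t=15: (idle)
t=16: (idle)
t=17: (idle)

running at tick 5 = F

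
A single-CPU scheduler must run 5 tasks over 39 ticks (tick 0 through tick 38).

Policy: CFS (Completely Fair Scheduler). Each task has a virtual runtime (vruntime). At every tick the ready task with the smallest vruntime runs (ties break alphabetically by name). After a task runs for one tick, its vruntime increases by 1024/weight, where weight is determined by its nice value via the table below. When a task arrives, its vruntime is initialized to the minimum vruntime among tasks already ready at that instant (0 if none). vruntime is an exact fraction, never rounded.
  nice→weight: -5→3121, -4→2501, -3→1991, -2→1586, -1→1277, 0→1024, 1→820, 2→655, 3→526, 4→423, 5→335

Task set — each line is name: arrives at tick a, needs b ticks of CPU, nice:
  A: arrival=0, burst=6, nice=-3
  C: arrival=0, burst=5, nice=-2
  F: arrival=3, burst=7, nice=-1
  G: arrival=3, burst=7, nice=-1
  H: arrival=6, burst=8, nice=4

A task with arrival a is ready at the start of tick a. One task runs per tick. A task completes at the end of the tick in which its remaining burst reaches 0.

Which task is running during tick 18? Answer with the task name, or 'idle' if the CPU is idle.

running at tick 18 = F

t=0: vr[A=0 C=0] → run A
t=1: vr[A=1024/1991 C=0] → run C
t=2: vr[A=1024/1991 C=512/793] → run A
t=3: vr[A=2048/1991 C=512/793 F=512/793 G=512/793] → run C
t=4: vr[A=2048/1991 C=1024/793 F=512/793 G=512/793] → run F
t=5: vr[A=2048/1991 C=1024/793 F=1465856/1012661 G=512/793] → run G
t=6: vr[A=2048/1991 C=1024/793 F=1465856/1012661 G=1465856/1012661 H=2048/1991] → run A
t=7: vr[A=3072/1991 C=1024/793 F=1465856/1012661 G=1465856/1012661 H=2048/1991] → run H
t=8: vr[A=3072/1991 C=1024/793 F=1465856/1012661 G=1465856/1012661 H=2905088/842193] → run C
t=9: vr[A=3072/1991 C=1536/793 F=1465856/1012661 G=1465856/1012661 H=2905088/842193] → run F
t=10: vr[A=3072/1991 C=1536/793 F=2277888/1012661 G=1465856/1012661 H=2905088/842193] → run G
t=11: vr[A=3072/1991 C=1536/793 F=2277888/1012661 G=2277888/1012661 H=2905088/842193] → run A
t=12: vr[A=4096/1991 C=1536/793 F=2277888/1012661 G=2277888/1012661 H=2905088/842193] → run C
t=13: vr[A=4096/1991 C=2048/793 F=2277888/1012661 G=2277888/1012661 H=2905088/842193] → run A
t=14: vr[A=5120/1991 C=2048/793 F=2277888/1012661 G=2277888/1012661 H=2905088/842193] → run F
t=15: vr[A=5120/1991 C=2048/793 F=3089920/1012661 G=2277888/1012661 H=2905088/842193] → run G
t=16: vr[A=5120/1991 C=2048/793 F=3089920/1012661 G=3089920/1012661 H=2905088/842193] → run A
t=17: vr[C=2048/793 F=3089920/1012661 G=3089920/1012661 H=2905088/842193] → run C
t=18: vr[F=3089920/1012661 G=3089920/1012661 H=2905088/842193] → run F
t=19: vr[F=3901952/1012661 G=3089920/1012661 H=2905088/842193] → run G
t=20: vr[F=3901952/1012661 G=3901952/1012661 H=2905088/842193] → run H
t=21: vr[F=3901952/1012661 G=3901952/1012661 H=4943872/842193] → run F
t=22: vr[F=4713984/1012661 G=3901952/1012661 H=4943872/842193] → run G
t=23: vr[F=4713984/1012661 G=4713984/1012661 H=4943872/842193] → run F
t=24: vr[F=5526016/1012661 G=4713984/1012661 H=4943872/842193] → run G
t=25: vr[F=5526016/1012661 G=5526016/1012661 H=4943872/842193] → run F
t=26: vr[G=5526016/1012661 H=4943872/842193] → run G
t=27: vr[H=4943872/842193] → run H
t=28: vr[H=2327552/280731] → run H
t=29: vr[H=9021440/842193] → run H
t=30: vr[H=11060224/842193] → run H
t=31: vr[H=4366336/280731] → run H
t=32: vr[H=15137792/842193] → run H
t=33: (idle)
t=34: (idle)
t=35: (idle)
t=36: (idle)
t=37: (idle)
t=38: (idle)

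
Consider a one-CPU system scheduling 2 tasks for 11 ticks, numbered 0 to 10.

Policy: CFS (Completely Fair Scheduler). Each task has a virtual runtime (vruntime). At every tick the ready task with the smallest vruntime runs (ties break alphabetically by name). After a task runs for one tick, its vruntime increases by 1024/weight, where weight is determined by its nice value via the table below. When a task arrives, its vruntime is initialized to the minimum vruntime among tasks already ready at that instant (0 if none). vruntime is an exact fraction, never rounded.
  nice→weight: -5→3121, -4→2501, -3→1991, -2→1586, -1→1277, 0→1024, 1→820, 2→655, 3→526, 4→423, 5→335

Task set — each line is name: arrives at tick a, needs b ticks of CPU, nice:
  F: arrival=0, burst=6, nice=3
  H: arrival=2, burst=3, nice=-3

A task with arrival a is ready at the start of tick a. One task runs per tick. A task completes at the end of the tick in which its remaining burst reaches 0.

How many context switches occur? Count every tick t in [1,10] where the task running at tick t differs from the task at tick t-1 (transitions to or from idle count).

context switches = 3

t=0: vr[F=0] → run F
t=1: vr[F=512/263] → run F
t=2: vr[F=1024/263 H=1024/263] → run F
t=3: vr[F=1536/263 H=1024/263] → run H
t=4: vr[F=1536/263 H=2308096/523633] → run H
t=5: vr[F=1536/263 H=2577408/523633] → run H
t=6: vr[F=1536/263] → run F
t=7: vr[F=2048/263] → run F
t=8: vr[F=2560/263] → run F
t=9: (idle)
t=10: (idle)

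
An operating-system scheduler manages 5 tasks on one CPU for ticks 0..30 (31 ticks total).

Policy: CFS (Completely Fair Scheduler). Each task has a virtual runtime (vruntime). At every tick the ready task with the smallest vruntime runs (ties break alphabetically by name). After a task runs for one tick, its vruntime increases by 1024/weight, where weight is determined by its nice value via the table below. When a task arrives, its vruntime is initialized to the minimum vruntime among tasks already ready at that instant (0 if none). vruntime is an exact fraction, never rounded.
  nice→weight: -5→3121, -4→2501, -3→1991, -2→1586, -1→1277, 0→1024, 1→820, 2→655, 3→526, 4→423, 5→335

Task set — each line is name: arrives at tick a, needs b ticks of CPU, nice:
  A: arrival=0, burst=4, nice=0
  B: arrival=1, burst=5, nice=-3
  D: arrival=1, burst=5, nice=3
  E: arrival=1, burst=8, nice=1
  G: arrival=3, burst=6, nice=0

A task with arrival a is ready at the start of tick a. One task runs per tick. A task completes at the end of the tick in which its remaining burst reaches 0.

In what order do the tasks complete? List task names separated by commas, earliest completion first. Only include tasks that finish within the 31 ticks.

t=0: vr[A=0] → run A
t=1: vr[A=1 B=1 D=1 E=1] → run A
t=2: vr[A=2 B=1 D=1 E=1] → run B
t=3: vr[A=2 B=3015/1991 D=1 E=1 G=1] → run D
t=4: vr[A=2 B=3015/1991 D=775/263 E=1 G=1] → run E
t=5: vr[A=2 B=3015/1991 D=775/263 E=461/205 G=1] → run G
t=6: vr[A=2 B=3015/1991 D=775/263 E=461/205 G=2] → run B
t=7: vr[A=2 B=4039/1991 D=775/263 E=461/205 G=2] → run A
t=8: vr[A=3 B=4039/1991 D=775/263 E=461/205 G=2] → run G
t=9: vr[A=3 B=4039/1991 D=775/263 E=461/205 G=3] → run B
t=10: vr[A=3 B=5063/1991 D=775/263 E=461/205 G=3] → run E
t=11: vr[A=3 B=5063/1991 D=775/263 E=717/205 G=3] → run B
t=12: vr[A=3 B=6087/1991 D=775/263 E=717/205 G=3] → run D
t=13: vr[A=3 B=6087/1991 D=1287/263 E=717/205 G=3] → run A
t=14: vr[B=6087/1991 D=1287/263 E=717/205 G=3] → run G
t=15: vr[B=6087/1991 D=1287/263 E=717/205 G=4] → run B
t=16: vr[D=1287/263 E=717/205 G=4] → run E
t=17: vr[D=1287/263 E=973/205 G=4] → run G
t=18: vr[D=1287/263 E=973/205 G=5] → run E
t=19: vr[D=1287/263 E=1229/205 G=5] → run D
t=20: vr[D=1799/263 E=1229/205 G=5] → run G
t=21: vr[D=1799/263 E=1229/205 G=6] → run E
t=22: vr[D=1799/263 E=297/41 G=6] → run G
t=23: vr[D=1799/263 E=297/41] → run D
t=24: vr[D=2311/263 E=297/41] → run E
t=25: vr[D=2311/263 E=1741/205] → run E
t=26: vr[D=2311/263 E=1997/205] → run D
t=27: vr[E=1997/205] → run E
t=28: (idle)
t=29: (idle)
t=30: (idle)

completion order = A, B, G, D, E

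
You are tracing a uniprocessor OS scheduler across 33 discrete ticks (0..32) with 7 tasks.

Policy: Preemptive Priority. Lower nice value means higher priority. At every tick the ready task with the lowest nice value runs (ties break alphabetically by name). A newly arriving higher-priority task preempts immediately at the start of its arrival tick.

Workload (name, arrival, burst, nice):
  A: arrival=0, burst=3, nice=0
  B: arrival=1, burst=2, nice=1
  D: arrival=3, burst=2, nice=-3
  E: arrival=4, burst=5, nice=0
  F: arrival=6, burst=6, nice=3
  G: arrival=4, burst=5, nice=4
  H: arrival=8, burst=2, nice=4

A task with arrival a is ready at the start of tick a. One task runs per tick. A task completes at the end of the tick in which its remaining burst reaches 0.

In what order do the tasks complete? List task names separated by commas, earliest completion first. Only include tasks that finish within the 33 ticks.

t=0: ready={A} → run A
t=1: ready={A,B} → run A
t=2: ready={A,B} → run A
t=3: ready={B,D} → run D
t=4: ready={B,D,E,G} → run D
t=5: ready={B,E,G} → run E
t=6: ready={B,E,F,G} → run E
t=7: ready={B,E,F,G} → run E
t=8: ready={B,E,F,G,H} → run E
t=9: ready={B,E,F,G,H} → run E
t=10: ready={B,F,G,H} → run B
t=11: ready={B,F,G,H} → run B
t=12: ready={F,G,H} → run F
t=13: ready={F,G,H} → run F
t=14: ready={F,G,H} → run F
t=15: ready={F,G,H} → run F
t=16: ready={F,G,H} → run F
t=17: ready={F,G,H} → run F
t=18: ready={G,H} → run G
t=19: ready={G,H} → run G
t=20: ready={G,H} → run G
t=21: ready={G,H} → run G
t=22: ready={G,H} → run G
t=23: ready={H} → run H
t=24: ready={H} → run H
t=25: (idle)
t=26: (idle)
t=27: (idle)
t=28: (idle)
t=29: (idle)
t=30: (idle)
t=31: (idle)
t=32: (idle)

completion order = A, D, E, B, F, G, H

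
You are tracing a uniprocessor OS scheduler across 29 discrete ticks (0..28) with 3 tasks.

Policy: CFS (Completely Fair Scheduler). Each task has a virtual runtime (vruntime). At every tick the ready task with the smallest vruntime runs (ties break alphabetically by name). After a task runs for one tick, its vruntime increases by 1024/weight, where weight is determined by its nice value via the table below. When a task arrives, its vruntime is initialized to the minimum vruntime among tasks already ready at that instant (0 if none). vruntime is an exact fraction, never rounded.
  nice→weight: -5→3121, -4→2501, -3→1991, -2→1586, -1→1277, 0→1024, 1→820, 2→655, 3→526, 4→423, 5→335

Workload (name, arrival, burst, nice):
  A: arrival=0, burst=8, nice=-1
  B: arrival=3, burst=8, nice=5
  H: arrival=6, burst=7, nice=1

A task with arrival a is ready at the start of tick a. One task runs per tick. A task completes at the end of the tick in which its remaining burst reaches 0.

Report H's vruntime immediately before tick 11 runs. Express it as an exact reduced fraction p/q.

t=0: vr[A=0] → run A
t=1: vr[A=1024/1277] → run A
t=2: vr[A=2048/1277] → run A
t=3: vr[A=3072/1277 B=3072/1277] → run A
t=4: vr[A=4096/1277 B=3072/1277] → run B
t=5: vr[A=4096/1277 B=2336768/427795] → run A
t=6: vr[A=5120/1277 B=2336768/427795 H=5120/1277] → run A
t=7: vr[A=6144/1277 B=2336768/427795 H=5120/1277] → run H
t=8: vr[A=6144/1277 B=2336768/427795 H=1376512/261785] → run A
t=9: vr[A=7168/1277 B=2336768/427795 H=1376512/261785] → run H
t=10: vr[A=7168/1277 B=2336768/427795 H=1703424/261785] → run B
t=11: vr[A=7168/1277 B=3644416/427795 H=1703424/261785] → run A
t=12: vr[B=3644416/427795 H=1703424/261785] → run H
t=13: vr[B=3644416/427795 H=2030336/261785] → run H
t=14: vr[B=3644416/427795 H=2357248/261785] → run B
t=15: vr[B=4952064/427795 H=2357248/261785] → run H
t=16: vr[B=4952064/427795 H=536832/52357] → run H
t=17: vr[B=4952064/427795 H=3011072/261785] → run H
t=18: vr[B=4952064/427795] → run B
t=19: vr[B=6259712/427795] → run B
t=20: vr[B=1513472/85559] → run B
t=21: vr[B=8875008/427795] → run B
t=22: vr[B=10182656/427795] → run B
t=23: (idle)
t=24: (idle)
t=25: (idle)
t=26: (idle)
t=27: (idle)
t=28: (idle)

vruntime(H, start of tick 11) = 1703424/261785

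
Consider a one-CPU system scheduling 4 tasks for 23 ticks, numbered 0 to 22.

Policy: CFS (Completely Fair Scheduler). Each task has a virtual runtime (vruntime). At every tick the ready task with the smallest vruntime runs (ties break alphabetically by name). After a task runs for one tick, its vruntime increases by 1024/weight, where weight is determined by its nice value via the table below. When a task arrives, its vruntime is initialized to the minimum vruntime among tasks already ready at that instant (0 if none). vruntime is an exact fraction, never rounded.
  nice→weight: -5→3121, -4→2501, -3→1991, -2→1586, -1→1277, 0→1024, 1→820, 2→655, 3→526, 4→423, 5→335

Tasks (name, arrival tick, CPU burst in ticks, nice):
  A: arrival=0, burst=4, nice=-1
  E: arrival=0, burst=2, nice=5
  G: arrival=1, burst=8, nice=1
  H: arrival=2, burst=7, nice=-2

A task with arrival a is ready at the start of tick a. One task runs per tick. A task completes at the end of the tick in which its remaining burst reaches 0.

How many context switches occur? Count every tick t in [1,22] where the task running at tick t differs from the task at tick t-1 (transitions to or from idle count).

context switches = 17

t=0: vr[A=0 E=0] → run A
t=1: vr[A=1024/1277 E=0 G=0] → run E
t=2: vr[A=1024/1277 E=1024/335 G=0 H=0] → run G
t=3: vr[A=1024/1277 E=1024/335 G=256/205 H=0] → run H
t=4: vr[A=1024/1277 E=1024/335 G=256/205 H=512/793] → run H
t=5: vr[A=1024/1277 E=1024/335 G=256/205 H=1024/793] → run A
t=6: vr[A=2048/1277 E=1024/335 G=256/205 H=1024/793] → run G
t=7: vr[A=2048/1277 E=1024/335 G=512/205 H=1024/793] → run H
t=8: vr[A=2048/1277 E=1024/335 G=512/205 H=1536/793] → run A
t=9: vr[A=3072/1277 E=1024/335 G=512/205 H=1536/793] → run H
t=10: vr[A=3072/1277 E=1024/335 G=512/205 H=2048/793] → run A
t=11: vr[E=1024/335 G=512/205 H=2048/793] → run G
t=12: vr[E=1024/335 G=768/205 H=2048/793] → run H
t=13: vr[E=1024/335 G=768/205 H=2560/793] → run E
t=14: vr[G=768/205 H=2560/793] → run H
t=15: vr[G=768/205 H=3072/793] → run G
t=16: vr[G=1024/205 H=3072/793] → run H
t=17: vr[G=1024/205] → run G
t=18: vr[G=256/41] → run G
t=19: vr[G=1536/205] → run G
t=20: vr[G=1792/205] → run G
t=21: (idle)
t=22: (idle)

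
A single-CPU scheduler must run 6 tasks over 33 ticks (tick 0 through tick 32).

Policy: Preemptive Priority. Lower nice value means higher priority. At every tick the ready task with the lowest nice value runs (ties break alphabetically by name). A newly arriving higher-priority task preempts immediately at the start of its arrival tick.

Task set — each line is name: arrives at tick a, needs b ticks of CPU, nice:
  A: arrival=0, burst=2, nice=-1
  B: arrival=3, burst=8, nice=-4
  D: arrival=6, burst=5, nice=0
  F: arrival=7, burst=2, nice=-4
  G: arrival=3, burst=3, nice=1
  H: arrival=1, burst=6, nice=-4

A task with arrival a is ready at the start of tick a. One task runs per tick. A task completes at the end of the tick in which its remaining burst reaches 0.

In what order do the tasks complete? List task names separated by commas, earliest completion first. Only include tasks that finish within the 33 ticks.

completion order = B, F, H, A, D, G

t=0: ready={A} → run A
t=1: ready={A,H} → run H
t=2: ready={A,H} → run H
t=3: ready={A,B,G,H} → run B
t=4: ready={A,B,G,H} → run B
t=5: ready={A,B,G,H} → run B
t=6: ready={A,B,D,G,H} → run B
t=7: ready={A,B,D,F,G,H} → run B
t=8: ready={A,B,D,F,G,H} → run B
t=9: ready={A,B,D,F,G,H} → run B
t=10: ready={A,B,D,F,G,H} → run B
t=11: ready={A,D,F,G,H} → run F
t=12: ready={A,D,F,G,H} → run F
t=13: ready={A,D,G,H} → run H
t=14: ready={A,D,G,H} → run H
t=15: ready={A,D,G,H} → run H
t=16: ready={A,D,G,H} → run H
t=17: ready={A,D,G} → run A
t=18: ready={D,G} → run D
t=19: ready={D,G} → run D
t=20: ready={D,G} → run D
t=21: ready={D,G} → run D
t=22: ready={D,G} → run D
t=23: ready={G} → run G
t=24: ready={G} → run G
t=25: ready={G} → run G
t=26: (idle)
t=27: (idle)
t=28: (idle)
t=29: (idle)
t=30: (idle)
t=31: (idle)
t=32: (idle)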